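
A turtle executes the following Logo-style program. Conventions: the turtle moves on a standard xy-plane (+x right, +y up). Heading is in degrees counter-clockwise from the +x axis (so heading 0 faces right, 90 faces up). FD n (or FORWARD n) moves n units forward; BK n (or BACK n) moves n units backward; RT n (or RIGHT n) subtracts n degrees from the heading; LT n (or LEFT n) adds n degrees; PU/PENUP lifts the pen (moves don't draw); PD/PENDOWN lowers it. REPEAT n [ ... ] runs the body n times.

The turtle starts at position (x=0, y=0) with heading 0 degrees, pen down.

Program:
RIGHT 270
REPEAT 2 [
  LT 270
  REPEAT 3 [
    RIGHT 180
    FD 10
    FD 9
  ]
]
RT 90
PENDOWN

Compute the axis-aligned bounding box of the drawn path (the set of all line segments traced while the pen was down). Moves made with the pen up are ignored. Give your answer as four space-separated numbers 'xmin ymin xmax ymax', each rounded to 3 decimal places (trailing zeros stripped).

Answer: -19 -19 0 0

Derivation:
Executing turtle program step by step:
Start: pos=(0,0), heading=0, pen down
RT 270: heading 0 -> 90
REPEAT 2 [
  -- iteration 1/2 --
  LT 270: heading 90 -> 0
  REPEAT 3 [
    -- iteration 1/3 --
    RT 180: heading 0 -> 180
    FD 10: (0,0) -> (-10,0) [heading=180, draw]
    FD 9: (-10,0) -> (-19,0) [heading=180, draw]
    -- iteration 2/3 --
    RT 180: heading 180 -> 0
    FD 10: (-19,0) -> (-9,0) [heading=0, draw]
    FD 9: (-9,0) -> (0,0) [heading=0, draw]
    -- iteration 3/3 --
    RT 180: heading 0 -> 180
    FD 10: (0,0) -> (-10,0) [heading=180, draw]
    FD 9: (-10,0) -> (-19,0) [heading=180, draw]
  ]
  -- iteration 2/2 --
  LT 270: heading 180 -> 90
  REPEAT 3 [
    -- iteration 1/3 --
    RT 180: heading 90 -> 270
    FD 10: (-19,0) -> (-19,-10) [heading=270, draw]
    FD 9: (-19,-10) -> (-19,-19) [heading=270, draw]
    -- iteration 2/3 --
    RT 180: heading 270 -> 90
    FD 10: (-19,-19) -> (-19,-9) [heading=90, draw]
    FD 9: (-19,-9) -> (-19,0) [heading=90, draw]
    -- iteration 3/3 --
    RT 180: heading 90 -> 270
    FD 10: (-19,0) -> (-19,-10) [heading=270, draw]
    FD 9: (-19,-10) -> (-19,-19) [heading=270, draw]
  ]
]
RT 90: heading 270 -> 180
PD: pen down
Final: pos=(-19,-19), heading=180, 12 segment(s) drawn

Segment endpoints: x in {-19, -19, -19, -19, -10, -9, 0}, y in {-19, -10, -10, -9, 0, 0, 0, 0, 0, 0, 0, 0}
xmin=-19, ymin=-19, xmax=0, ymax=0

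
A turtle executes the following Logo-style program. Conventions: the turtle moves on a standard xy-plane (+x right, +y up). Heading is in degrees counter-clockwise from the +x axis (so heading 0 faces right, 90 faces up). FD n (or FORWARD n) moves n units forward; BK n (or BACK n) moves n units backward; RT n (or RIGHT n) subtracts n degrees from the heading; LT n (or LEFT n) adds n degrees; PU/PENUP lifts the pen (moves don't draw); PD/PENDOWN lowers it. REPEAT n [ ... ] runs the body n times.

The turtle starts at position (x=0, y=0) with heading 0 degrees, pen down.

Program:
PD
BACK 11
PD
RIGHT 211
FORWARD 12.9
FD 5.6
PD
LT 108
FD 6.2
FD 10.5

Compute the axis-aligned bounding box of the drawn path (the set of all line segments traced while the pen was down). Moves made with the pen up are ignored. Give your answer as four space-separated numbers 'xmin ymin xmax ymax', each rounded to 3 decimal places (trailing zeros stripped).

Answer: -30.614 -6.744 0 9.528

Derivation:
Executing turtle program step by step:
Start: pos=(0,0), heading=0, pen down
PD: pen down
BK 11: (0,0) -> (-11,0) [heading=0, draw]
PD: pen down
RT 211: heading 0 -> 149
FD 12.9: (-11,0) -> (-22.057,6.644) [heading=149, draw]
FD 5.6: (-22.057,6.644) -> (-26.858,9.528) [heading=149, draw]
PD: pen down
LT 108: heading 149 -> 257
FD 6.2: (-26.858,9.528) -> (-28.252,3.487) [heading=257, draw]
FD 10.5: (-28.252,3.487) -> (-30.614,-6.744) [heading=257, draw]
Final: pos=(-30.614,-6.744), heading=257, 5 segment(s) drawn

Segment endpoints: x in {-30.614, -28.252, -26.858, -22.057, -11, 0}, y in {-6.744, 0, 3.487, 6.644, 9.528}
xmin=-30.614, ymin=-6.744, xmax=0, ymax=9.528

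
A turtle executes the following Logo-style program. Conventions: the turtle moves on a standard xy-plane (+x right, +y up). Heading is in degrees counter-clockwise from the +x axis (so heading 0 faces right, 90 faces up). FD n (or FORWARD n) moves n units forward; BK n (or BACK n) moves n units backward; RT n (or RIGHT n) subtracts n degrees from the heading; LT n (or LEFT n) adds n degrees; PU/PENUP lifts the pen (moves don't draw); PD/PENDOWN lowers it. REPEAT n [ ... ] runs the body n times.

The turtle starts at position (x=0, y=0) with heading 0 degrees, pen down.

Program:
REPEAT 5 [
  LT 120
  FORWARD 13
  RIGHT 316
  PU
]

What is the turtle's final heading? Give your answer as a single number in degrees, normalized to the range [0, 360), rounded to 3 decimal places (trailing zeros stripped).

Executing turtle program step by step:
Start: pos=(0,0), heading=0, pen down
REPEAT 5 [
  -- iteration 1/5 --
  LT 120: heading 0 -> 120
  FD 13: (0,0) -> (-6.5,11.258) [heading=120, draw]
  RT 316: heading 120 -> 164
  PU: pen up
  -- iteration 2/5 --
  LT 120: heading 164 -> 284
  FD 13: (-6.5,11.258) -> (-3.355,-1.356) [heading=284, move]
  RT 316: heading 284 -> 328
  PU: pen up
  -- iteration 3/5 --
  LT 120: heading 328 -> 88
  FD 13: (-3.355,-1.356) -> (-2.901,11.637) [heading=88, move]
  RT 316: heading 88 -> 132
  PU: pen up
  -- iteration 4/5 --
  LT 120: heading 132 -> 252
  FD 13: (-2.901,11.637) -> (-6.919,-0.727) [heading=252, move]
  RT 316: heading 252 -> 296
  PU: pen up
  -- iteration 5/5 --
  LT 120: heading 296 -> 56
  FD 13: (-6.919,-0.727) -> (0.351,10.05) [heading=56, move]
  RT 316: heading 56 -> 100
  PU: pen up
]
Final: pos=(0.351,10.05), heading=100, 1 segment(s) drawn

Answer: 100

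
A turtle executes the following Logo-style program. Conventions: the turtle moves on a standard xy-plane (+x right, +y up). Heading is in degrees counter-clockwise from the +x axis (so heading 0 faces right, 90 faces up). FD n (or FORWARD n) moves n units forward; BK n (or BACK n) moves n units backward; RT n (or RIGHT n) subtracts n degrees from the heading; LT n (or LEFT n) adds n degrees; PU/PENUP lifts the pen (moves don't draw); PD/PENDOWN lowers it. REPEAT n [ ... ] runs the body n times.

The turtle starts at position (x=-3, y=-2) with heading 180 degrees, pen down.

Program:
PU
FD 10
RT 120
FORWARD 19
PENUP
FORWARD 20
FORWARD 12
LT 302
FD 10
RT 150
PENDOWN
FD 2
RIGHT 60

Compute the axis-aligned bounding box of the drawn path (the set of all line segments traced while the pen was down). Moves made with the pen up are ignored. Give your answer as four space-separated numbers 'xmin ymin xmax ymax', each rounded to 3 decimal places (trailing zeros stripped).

Executing turtle program step by step:
Start: pos=(-3,-2), heading=180, pen down
PU: pen up
FD 10: (-3,-2) -> (-13,-2) [heading=180, move]
RT 120: heading 180 -> 60
FD 19: (-13,-2) -> (-3.5,14.454) [heading=60, move]
PU: pen up
FD 20: (-3.5,14.454) -> (6.5,31.775) [heading=60, move]
FD 12: (6.5,31.775) -> (12.5,42.167) [heading=60, move]
LT 302: heading 60 -> 2
FD 10: (12.5,42.167) -> (22.494,42.516) [heading=2, move]
RT 150: heading 2 -> 212
PD: pen down
FD 2: (22.494,42.516) -> (20.798,41.456) [heading=212, draw]
RT 60: heading 212 -> 152
Final: pos=(20.798,41.456), heading=152, 1 segment(s) drawn

Segment endpoints: x in {20.798, 22.494}, y in {41.456, 42.516}
xmin=20.798, ymin=41.456, xmax=22.494, ymax=42.516

Answer: 20.798 41.456 22.494 42.516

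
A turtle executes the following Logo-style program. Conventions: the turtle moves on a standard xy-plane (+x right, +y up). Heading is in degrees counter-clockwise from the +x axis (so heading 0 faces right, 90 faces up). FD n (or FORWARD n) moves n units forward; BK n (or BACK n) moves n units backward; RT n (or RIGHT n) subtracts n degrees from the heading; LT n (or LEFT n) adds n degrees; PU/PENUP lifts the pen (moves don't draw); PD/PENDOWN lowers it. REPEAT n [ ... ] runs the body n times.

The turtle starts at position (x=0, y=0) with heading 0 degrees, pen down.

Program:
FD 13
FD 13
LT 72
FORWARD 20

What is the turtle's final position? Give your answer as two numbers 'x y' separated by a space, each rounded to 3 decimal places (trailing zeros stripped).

Answer: 32.18 19.021

Derivation:
Executing turtle program step by step:
Start: pos=(0,0), heading=0, pen down
FD 13: (0,0) -> (13,0) [heading=0, draw]
FD 13: (13,0) -> (26,0) [heading=0, draw]
LT 72: heading 0 -> 72
FD 20: (26,0) -> (32.18,19.021) [heading=72, draw]
Final: pos=(32.18,19.021), heading=72, 3 segment(s) drawn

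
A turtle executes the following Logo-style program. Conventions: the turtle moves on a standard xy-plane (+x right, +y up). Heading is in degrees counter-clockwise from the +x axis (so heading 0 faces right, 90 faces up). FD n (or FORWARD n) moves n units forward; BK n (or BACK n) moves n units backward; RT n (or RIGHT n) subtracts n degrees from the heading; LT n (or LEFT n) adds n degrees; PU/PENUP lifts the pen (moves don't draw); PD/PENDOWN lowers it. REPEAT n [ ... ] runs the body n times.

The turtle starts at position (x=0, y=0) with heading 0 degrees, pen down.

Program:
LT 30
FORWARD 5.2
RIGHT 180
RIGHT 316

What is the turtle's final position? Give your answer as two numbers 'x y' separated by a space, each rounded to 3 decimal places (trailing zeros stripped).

Answer: 4.503 2.6

Derivation:
Executing turtle program step by step:
Start: pos=(0,0), heading=0, pen down
LT 30: heading 0 -> 30
FD 5.2: (0,0) -> (4.503,2.6) [heading=30, draw]
RT 180: heading 30 -> 210
RT 316: heading 210 -> 254
Final: pos=(4.503,2.6), heading=254, 1 segment(s) drawn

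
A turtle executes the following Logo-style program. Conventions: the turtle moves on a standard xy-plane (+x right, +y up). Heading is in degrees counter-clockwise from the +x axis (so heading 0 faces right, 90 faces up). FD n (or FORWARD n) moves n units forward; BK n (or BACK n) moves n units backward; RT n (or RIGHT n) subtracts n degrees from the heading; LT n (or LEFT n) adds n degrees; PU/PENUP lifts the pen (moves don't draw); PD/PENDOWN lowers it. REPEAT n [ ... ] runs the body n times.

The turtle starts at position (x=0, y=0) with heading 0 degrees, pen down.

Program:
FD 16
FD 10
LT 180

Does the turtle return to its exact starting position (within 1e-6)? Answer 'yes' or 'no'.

Executing turtle program step by step:
Start: pos=(0,0), heading=0, pen down
FD 16: (0,0) -> (16,0) [heading=0, draw]
FD 10: (16,0) -> (26,0) [heading=0, draw]
LT 180: heading 0 -> 180
Final: pos=(26,0), heading=180, 2 segment(s) drawn

Start position: (0, 0)
Final position: (26, 0)
Distance = 26; >= 1e-6 -> NOT closed

Answer: no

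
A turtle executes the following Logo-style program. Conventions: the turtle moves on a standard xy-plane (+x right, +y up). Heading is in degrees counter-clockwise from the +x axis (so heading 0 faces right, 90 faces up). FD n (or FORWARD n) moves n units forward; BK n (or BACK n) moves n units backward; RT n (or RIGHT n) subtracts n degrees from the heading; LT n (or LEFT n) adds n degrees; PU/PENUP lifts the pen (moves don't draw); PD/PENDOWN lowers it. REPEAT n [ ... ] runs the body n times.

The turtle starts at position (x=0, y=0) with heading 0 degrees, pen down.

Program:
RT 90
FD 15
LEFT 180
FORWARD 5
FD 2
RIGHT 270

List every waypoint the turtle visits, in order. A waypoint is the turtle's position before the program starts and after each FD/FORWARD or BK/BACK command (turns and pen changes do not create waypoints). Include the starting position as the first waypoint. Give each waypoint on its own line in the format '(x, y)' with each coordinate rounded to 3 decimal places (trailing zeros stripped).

Answer: (0, 0)
(0, -15)
(0, -10)
(0, -8)

Derivation:
Executing turtle program step by step:
Start: pos=(0,0), heading=0, pen down
RT 90: heading 0 -> 270
FD 15: (0,0) -> (0,-15) [heading=270, draw]
LT 180: heading 270 -> 90
FD 5: (0,-15) -> (0,-10) [heading=90, draw]
FD 2: (0,-10) -> (0,-8) [heading=90, draw]
RT 270: heading 90 -> 180
Final: pos=(0,-8), heading=180, 3 segment(s) drawn
Waypoints (4 total):
(0, 0)
(0, -15)
(0, -10)
(0, -8)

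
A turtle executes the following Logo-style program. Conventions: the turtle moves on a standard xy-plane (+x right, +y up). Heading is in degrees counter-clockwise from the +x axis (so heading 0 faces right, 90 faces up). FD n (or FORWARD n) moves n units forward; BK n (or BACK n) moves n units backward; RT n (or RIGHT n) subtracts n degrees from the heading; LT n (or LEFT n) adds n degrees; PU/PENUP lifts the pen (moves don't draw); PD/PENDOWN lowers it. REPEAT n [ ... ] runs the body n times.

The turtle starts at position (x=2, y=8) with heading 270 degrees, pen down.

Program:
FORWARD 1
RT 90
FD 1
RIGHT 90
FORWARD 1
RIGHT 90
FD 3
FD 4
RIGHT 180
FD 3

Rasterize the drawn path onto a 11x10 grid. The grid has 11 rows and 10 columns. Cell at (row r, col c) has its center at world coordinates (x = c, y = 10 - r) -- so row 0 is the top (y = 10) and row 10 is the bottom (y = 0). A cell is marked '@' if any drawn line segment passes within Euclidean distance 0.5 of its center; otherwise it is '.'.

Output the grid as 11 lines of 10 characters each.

Answer: ..........
..........
.@@@@@@@@.
.@@.......
..........
..........
..........
..........
..........
..........
..........

Derivation:
Segment 0: (2,8) -> (2,7)
Segment 1: (2,7) -> (1,7)
Segment 2: (1,7) -> (1,8)
Segment 3: (1,8) -> (4,8)
Segment 4: (4,8) -> (8,8)
Segment 5: (8,8) -> (5,8)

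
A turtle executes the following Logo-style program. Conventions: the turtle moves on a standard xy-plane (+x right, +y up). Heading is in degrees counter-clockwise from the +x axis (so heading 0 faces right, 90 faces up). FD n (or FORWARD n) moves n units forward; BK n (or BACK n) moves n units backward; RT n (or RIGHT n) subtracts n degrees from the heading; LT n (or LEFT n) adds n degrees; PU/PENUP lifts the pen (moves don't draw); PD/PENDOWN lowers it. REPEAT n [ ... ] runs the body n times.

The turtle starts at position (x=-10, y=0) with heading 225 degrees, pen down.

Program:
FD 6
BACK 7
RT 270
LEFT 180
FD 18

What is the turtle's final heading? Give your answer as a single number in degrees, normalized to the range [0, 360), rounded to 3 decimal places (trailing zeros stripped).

Executing turtle program step by step:
Start: pos=(-10,0), heading=225, pen down
FD 6: (-10,0) -> (-14.243,-4.243) [heading=225, draw]
BK 7: (-14.243,-4.243) -> (-9.293,0.707) [heading=225, draw]
RT 270: heading 225 -> 315
LT 180: heading 315 -> 135
FD 18: (-9.293,0.707) -> (-22.021,13.435) [heading=135, draw]
Final: pos=(-22.021,13.435), heading=135, 3 segment(s) drawn

Answer: 135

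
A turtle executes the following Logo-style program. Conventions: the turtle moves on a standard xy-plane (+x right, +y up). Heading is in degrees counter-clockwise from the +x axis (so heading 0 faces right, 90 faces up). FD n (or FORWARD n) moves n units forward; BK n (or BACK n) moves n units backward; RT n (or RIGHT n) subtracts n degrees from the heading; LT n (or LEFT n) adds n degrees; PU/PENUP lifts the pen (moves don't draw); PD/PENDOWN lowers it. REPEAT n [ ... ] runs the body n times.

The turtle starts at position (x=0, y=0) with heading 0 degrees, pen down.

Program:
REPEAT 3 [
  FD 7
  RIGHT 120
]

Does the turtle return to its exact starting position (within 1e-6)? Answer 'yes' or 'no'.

Executing turtle program step by step:
Start: pos=(0,0), heading=0, pen down
REPEAT 3 [
  -- iteration 1/3 --
  FD 7: (0,0) -> (7,0) [heading=0, draw]
  RT 120: heading 0 -> 240
  -- iteration 2/3 --
  FD 7: (7,0) -> (3.5,-6.062) [heading=240, draw]
  RT 120: heading 240 -> 120
  -- iteration 3/3 --
  FD 7: (3.5,-6.062) -> (0,0) [heading=120, draw]
  RT 120: heading 120 -> 0
]
Final: pos=(0,0), heading=0, 3 segment(s) drawn

Start position: (0, 0)
Final position: (0, 0)
Distance = 0; < 1e-6 -> CLOSED

Answer: yes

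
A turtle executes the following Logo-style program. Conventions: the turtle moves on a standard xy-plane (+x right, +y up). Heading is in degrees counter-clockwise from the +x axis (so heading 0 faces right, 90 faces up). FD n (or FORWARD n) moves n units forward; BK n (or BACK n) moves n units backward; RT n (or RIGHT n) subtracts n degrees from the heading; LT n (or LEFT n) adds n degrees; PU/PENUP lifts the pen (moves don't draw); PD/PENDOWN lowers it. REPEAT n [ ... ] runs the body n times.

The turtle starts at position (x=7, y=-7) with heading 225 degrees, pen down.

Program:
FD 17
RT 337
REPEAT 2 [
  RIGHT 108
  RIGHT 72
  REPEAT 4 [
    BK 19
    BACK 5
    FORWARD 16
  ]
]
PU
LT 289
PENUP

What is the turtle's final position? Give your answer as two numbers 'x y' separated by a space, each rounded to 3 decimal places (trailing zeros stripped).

Executing turtle program step by step:
Start: pos=(7,-7), heading=225, pen down
FD 17: (7,-7) -> (-5.021,-19.021) [heading=225, draw]
RT 337: heading 225 -> 248
REPEAT 2 [
  -- iteration 1/2 --
  RT 108: heading 248 -> 140
  RT 72: heading 140 -> 68
  REPEAT 4 [
    -- iteration 1/4 --
    BK 19: (-5.021,-19.021) -> (-12.138,-36.637) [heading=68, draw]
    BK 5: (-12.138,-36.637) -> (-14.011,-41.273) [heading=68, draw]
    FD 16: (-14.011,-41.273) -> (-8.018,-26.438) [heading=68, draw]
    -- iteration 2/4 --
    BK 19: (-8.018,-26.438) -> (-15.135,-44.055) [heading=68, draw]
    BK 5: (-15.135,-44.055) -> (-17.008,-48.691) [heading=68, draw]
    FD 16: (-17.008,-48.691) -> (-11.015,-33.856) [heading=68, draw]
    -- iteration 3/4 --
    BK 19: (-11.015,-33.856) -> (-18.132,-51.472) [heading=68, draw]
    BK 5: (-18.132,-51.472) -> (-20.005,-56.108) [heading=68, draw]
    FD 16: (-20.005,-56.108) -> (-14.011,-41.273) [heading=68, draw]
    -- iteration 4/4 --
    BK 19: (-14.011,-41.273) -> (-21.129,-58.89) [heading=68, draw]
    BK 5: (-21.129,-58.89) -> (-23.002,-63.526) [heading=68, draw]
    FD 16: (-23.002,-63.526) -> (-17.008,-48.691) [heading=68, draw]
  ]
  -- iteration 2/2 --
  RT 108: heading 68 -> 320
  RT 72: heading 320 -> 248
  REPEAT 4 [
    -- iteration 1/4 --
    BK 19: (-17.008,-48.691) -> (-9.891,-31.074) [heading=248, draw]
    BK 5: (-9.891,-31.074) -> (-8.018,-26.438) [heading=248, draw]
    FD 16: (-8.018,-26.438) -> (-14.011,-41.273) [heading=248, draw]
    -- iteration 2/4 --
    BK 19: (-14.011,-41.273) -> (-6.894,-23.657) [heading=248, draw]
    BK 5: (-6.894,-23.657) -> (-5.021,-19.021) [heading=248, draw]
    FD 16: (-5.021,-19.021) -> (-11.015,-33.856) [heading=248, draw]
    -- iteration 3/4 --
    BK 19: (-11.015,-33.856) -> (-3.897,-16.239) [heading=248, draw]
    BK 5: (-3.897,-16.239) -> (-2.024,-11.603) [heading=248, draw]
    FD 16: (-2.024,-11.603) -> (-8.018,-26.438) [heading=248, draw]
    -- iteration 4/4 --
    BK 19: (-8.018,-26.438) -> (-0.9,-8.822) [heading=248, draw]
    BK 5: (-0.9,-8.822) -> (0.973,-4.186) [heading=248, draw]
    FD 16: (0.973,-4.186) -> (-5.021,-19.021) [heading=248, draw]
  ]
]
PU: pen up
LT 289: heading 248 -> 177
PU: pen up
Final: pos=(-5.021,-19.021), heading=177, 25 segment(s) drawn

Answer: -5.021 -19.021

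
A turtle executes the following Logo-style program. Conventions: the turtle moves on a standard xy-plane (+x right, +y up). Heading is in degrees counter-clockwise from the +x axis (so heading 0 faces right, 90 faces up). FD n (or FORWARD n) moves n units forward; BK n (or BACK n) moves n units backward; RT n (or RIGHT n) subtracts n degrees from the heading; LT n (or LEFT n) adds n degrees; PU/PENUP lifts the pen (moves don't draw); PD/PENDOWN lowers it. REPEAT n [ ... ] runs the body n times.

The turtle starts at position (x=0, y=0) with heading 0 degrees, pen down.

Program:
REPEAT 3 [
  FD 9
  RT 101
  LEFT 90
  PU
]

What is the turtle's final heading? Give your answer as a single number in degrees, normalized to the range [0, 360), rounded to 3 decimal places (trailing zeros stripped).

Answer: 327

Derivation:
Executing turtle program step by step:
Start: pos=(0,0), heading=0, pen down
REPEAT 3 [
  -- iteration 1/3 --
  FD 9: (0,0) -> (9,0) [heading=0, draw]
  RT 101: heading 0 -> 259
  LT 90: heading 259 -> 349
  PU: pen up
  -- iteration 2/3 --
  FD 9: (9,0) -> (17.835,-1.717) [heading=349, move]
  RT 101: heading 349 -> 248
  LT 90: heading 248 -> 338
  PU: pen up
  -- iteration 3/3 --
  FD 9: (17.835,-1.717) -> (26.179,-5.089) [heading=338, move]
  RT 101: heading 338 -> 237
  LT 90: heading 237 -> 327
  PU: pen up
]
Final: pos=(26.179,-5.089), heading=327, 1 segment(s) drawn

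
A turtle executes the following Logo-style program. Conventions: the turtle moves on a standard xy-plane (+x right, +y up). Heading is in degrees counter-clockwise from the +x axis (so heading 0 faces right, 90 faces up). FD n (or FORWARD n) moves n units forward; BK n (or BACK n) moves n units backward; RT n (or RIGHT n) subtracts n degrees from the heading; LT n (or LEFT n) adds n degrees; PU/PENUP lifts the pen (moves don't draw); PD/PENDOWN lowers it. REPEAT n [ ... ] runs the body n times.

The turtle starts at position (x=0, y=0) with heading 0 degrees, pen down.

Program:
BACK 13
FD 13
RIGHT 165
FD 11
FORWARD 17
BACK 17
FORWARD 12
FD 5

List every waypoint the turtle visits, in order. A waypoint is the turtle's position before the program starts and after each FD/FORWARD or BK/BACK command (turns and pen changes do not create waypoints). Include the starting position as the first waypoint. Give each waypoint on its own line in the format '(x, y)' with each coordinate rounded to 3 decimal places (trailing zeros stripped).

Executing turtle program step by step:
Start: pos=(0,0), heading=0, pen down
BK 13: (0,0) -> (-13,0) [heading=0, draw]
FD 13: (-13,0) -> (0,0) [heading=0, draw]
RT 165: heading 0 -> 195
FD 11: (0,0) -> (-10.625,-2.847) [heading=195, draw]
FD 17: (-10.625,-2.847) -> (-27.046,-7.247) [heading=195, draw]
BK 17: (-27.046,-7.247) -> (-10.625,-2.847) [heading=195, draw]
FD 12: (-10.625,-2.847) -> (-22.216,-5.953) [heading=195, draw]
FD 5: (-22.216,-5.953) -> (-27.046,-7.247) [heading=195, draw]
Final: pos=(-27.046,-7.247), heading=195, 7 segment(s) drawn
Waypoints (8 total):
(0, 0)
(-13, 0)
(0, 0)
(-10.625, -2.847)
(-27.046, -7.247)
(-10.625, -2.847)
(-22.216, -5.953)
(-27.046, -7.247)

Answer: (0, 0)
(-13, 0)
(0, 0)
(-10.625, -2.847)
(-27.046, -7.247)
(-10.625, -2.847)
(-22.216, -5.953)
(-27.046, -7.247)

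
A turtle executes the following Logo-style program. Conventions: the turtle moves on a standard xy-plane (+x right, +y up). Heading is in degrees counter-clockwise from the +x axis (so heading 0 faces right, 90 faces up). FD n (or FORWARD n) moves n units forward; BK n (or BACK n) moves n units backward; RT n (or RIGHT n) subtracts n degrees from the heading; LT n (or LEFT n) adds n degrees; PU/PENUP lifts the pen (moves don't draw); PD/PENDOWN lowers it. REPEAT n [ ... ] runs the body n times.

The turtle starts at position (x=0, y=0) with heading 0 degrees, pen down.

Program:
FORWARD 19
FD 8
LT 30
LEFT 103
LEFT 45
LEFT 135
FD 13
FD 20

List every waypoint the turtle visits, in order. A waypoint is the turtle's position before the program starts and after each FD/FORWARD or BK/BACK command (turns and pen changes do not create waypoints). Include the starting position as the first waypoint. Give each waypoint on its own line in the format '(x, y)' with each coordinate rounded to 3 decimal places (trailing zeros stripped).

Answer: (0, 0)
(19, 0)
(27, 0)
(35.866, -9.508)
(49.506, -24.135)

Derivation:
Executing turtle program step by step:
Start: pos=(0,0), heading=0, pen down
FD 19: (0,0) -> (19,0) [heading=0, draw]
FD 8: (19,0) -> (27,0) [heading=0, draw]
LT 30: heading 0 -> 30
LT 103: heading 30 -> 133
LT 45: heading 133 -> 178
LT 135: heading 178 -> 313
FD 13: (27,0) -> (35.866,-9.508) [heading=313, draw]
FD 20: (35.866,-9.508) -> (49.506,-24.135) [heading=313, draw]
Final: pos=(49.506,-24.135), heading=313, 4 segment(s) drawn
Waypoints (5 total):
(0, 0)
(19, 0)
(27, 0)
(35.866, -9.508)
(49.506, -24.135)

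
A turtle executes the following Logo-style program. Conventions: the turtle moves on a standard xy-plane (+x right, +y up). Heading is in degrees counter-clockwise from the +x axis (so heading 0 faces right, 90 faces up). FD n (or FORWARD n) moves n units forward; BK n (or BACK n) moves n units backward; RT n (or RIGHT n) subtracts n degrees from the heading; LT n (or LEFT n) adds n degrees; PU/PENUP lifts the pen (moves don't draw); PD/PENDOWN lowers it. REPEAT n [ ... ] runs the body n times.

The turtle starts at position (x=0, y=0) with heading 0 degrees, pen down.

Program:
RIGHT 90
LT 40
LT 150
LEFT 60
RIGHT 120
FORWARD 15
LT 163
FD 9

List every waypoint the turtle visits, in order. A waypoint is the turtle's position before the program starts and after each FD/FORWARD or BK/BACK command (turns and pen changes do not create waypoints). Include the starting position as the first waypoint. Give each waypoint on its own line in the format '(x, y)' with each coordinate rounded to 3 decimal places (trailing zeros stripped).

Executing turtle program step by step:
Start: pos=(0,0), heading=0, pen down
RT 90: heading 0 -> 270
LT 40: heading 270 -> 310
LT 150: heading 310 -> 100
LT 60: heading 100 -> 160
RT 120: heading 160 -> 40
FD 15: (0,0) -> (11.491,9.642) [heading=40, draw]
LT 163: heading 40 -> 203
FD 9: (11.491,9.642) -> (3.206,6.125) [heading=203, draw]
Final: pos=(3.206,6.125), heading=203, 2 segment(s) drawn
Waypoints (3 total):
(0, 0)
(11.491, 9.642)
(3.206, 6.125)

Answer: (0, 0)
(11.491, 9.642)
(3.206, 6.125)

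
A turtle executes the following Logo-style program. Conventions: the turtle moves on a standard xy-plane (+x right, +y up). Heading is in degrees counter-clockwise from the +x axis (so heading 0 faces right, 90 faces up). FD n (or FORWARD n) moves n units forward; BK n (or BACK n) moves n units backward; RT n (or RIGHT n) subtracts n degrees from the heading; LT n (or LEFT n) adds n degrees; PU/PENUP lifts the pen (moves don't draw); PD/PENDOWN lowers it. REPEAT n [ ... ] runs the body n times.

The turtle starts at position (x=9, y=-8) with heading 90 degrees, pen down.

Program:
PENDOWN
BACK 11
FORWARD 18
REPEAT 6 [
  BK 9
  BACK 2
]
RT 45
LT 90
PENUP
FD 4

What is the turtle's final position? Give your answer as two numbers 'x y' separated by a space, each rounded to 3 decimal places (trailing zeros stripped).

Executing turtle program step by step:
Start: pos=(9,-8), heading=90, pen down
PD: pen down
BK 11: (9,-8) -> (9,-19) [heading=90, draw]
FD 18: (9,-19) -> (9,-1) [heading=90, draw]
REPEAT 6 [
  -- iteration 1/6 --
  BK 9: (9,-1) -> (9,-10) [heading=90, draw]
  BK 2: (9,-10) -> (9,-12) [heading=90, draw]
  -- iteration 2/6 --
  BK 9: (9,-12) -> (9,-21) [heading=90, draw]
  BK 2: (9,-21) -> (9,-23) [heading=90, draw]
  -- iteration 3/6 --
  BK 9: (9,-23) -> (9,-32) [heading=90, draw]
  BK 2: (9,-32) -> (9,-34) [heading=90, draw]
  -- iteration 4/6 --
  BK 9: (9,-34) -> (9,-43) [heading=90, draw]
  BK 2: (9,-43) -> (9,-45) [heading=90, draw]
  -- iteration 5/6 --
  BK 9: (9,-45) -> (9,-54) [heading=90, draw]
  BK 2: (9,-54) -> (9,-56) [heading=90, draw]
  -- iteration 6/6 --
  BK 9: (9,-56) -> (9,-65) [heading=90, draw]
  BK 2: (9,-65) -> (9,-67) [heading=90, draw]
]
RT 45: heading 90 -> 45
LT 90: heading 45 -> 135
PU: pen up
FD 4: (9,-67) -> (6.172,-64.172) [heading=135, move]
Final: pos=(6.172,-64.172), heading=135, 14 segment(s) drawn

Answer: 6.172 -64.172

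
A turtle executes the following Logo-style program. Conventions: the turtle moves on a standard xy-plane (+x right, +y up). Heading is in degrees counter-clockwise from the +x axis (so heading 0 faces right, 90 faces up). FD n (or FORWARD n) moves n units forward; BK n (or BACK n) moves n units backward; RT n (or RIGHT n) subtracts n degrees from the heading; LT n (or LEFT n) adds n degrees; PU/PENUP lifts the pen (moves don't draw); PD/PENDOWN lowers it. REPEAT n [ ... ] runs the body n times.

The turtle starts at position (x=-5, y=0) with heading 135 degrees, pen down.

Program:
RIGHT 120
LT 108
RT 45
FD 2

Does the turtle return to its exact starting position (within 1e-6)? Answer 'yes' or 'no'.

Executing turtle program step by step:
Start: pos=(-5,0), heading=135, pen down
RT 120: heading 135 -> 15
LT 108: heading 15 -> 123
RT 45: heading 123 -> 78
FD 2: (-5,0) -> (-4.584,1.956) [heading=78, draw]
Final: pos=(-4.584,1.956), heading=78, 1 segment(s) drawn

Start position: (-5, 0)
Final position: (-4.584, 1.956)
Distance = 2; >= 1e-6 -> NOT closed

Answer: no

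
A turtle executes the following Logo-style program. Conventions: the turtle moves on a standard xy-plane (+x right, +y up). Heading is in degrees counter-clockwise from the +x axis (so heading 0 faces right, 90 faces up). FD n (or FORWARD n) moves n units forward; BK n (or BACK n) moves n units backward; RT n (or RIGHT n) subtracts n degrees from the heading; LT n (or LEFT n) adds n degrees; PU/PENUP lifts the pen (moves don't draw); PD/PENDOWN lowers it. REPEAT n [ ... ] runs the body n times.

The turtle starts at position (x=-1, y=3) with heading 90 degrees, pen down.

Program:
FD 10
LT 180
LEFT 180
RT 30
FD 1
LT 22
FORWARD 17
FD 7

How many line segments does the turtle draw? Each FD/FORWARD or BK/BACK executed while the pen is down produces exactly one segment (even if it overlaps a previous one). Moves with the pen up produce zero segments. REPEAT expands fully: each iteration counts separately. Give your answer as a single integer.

Executing turtle program step by step:
Start: pos=(-1,3), heading=90, pen down
FD 10: (-1,3) -> (-1,13) [heading=90, draw]
LT 180: heading 90 -> 270
LT 180: heading 270 -> 90
RT 30: heading 90 -> 60
FD 1: (-1,13) -> (-0.5,13.866) [heading=60, draw]
LT 22: heading 60 -> 82
FD 17: (-0.5,13.866) -> (1.866,30.701) [heading=82, draw]
FD 7: (1.866,30.701) -> (2.84,37.632) [heading=82, draw]
Final: pos=(2.84,37.632), heading=82, 4 segment(s) drawn
Segments drawn: 4

Answer: 4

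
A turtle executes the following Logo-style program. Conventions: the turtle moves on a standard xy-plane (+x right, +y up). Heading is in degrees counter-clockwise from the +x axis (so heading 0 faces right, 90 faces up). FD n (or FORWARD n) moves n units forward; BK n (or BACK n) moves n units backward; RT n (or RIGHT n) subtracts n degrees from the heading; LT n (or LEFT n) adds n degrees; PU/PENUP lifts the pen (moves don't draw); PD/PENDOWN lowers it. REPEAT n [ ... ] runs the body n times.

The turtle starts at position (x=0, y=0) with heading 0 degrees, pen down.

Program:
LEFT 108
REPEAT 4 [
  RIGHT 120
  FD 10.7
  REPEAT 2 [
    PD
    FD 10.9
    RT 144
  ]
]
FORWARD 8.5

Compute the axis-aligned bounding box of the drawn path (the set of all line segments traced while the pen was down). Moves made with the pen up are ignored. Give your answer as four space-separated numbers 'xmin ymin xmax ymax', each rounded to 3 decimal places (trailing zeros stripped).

Answer: -17.763 -43.74 21.97 0

Derivation:
Executing turtle program step by step:
Start: pos=(0,0), heading=0, pen down
LT 108: heading 0 -> 108
REPEAT 4 [
  -- iteration 1/4 --
  RT 120: heading 108 -> 348
  FD 10.7: (0,0) -> (10.466,-2.225) [heading=348, draw]
  REPEAT 2 [
    -- iteration 1/2 --
    PD: pen down
    FD 10.9: (10.466,-2.225) -> (21.128,-4.491) [heading=348, draw]
    RT 144: heading 348 -> 204
    -- iteration 2/2 --
    PD: pen down
    FD 10.9: (21.128,-4.491) -> (11.17,-8.924) [heading=204, draw]
    RT 144: heading 204 -> 60
  ]
  -- iteration 2/4 --
  RT 120: heading 60 -> 300
  FD 10.7: (11.17,-8.924) -> (16.52,-18.191) [heading=300, draw]
  REPEAT 2 [
    -- iteration 1/2 --
    PD: pen down
    FD 10.9: (16.52,-18.191) -> (21.97,-27.63) [heading=300, draw]
    RT 144: heading 300 -> 156
    -- iteration 2/2 --
    PD: pen down
    FD 10.9: (21.97,-27.63) -> (12.013,-23.197) [heading=156, draw]
    RT 144: heading 156 -> 12
  ]
  -- iteration 3/4 --
  RT 120: heading 12 -> 252
  FD 10.7: (12.013,-23.197) -> (8.706,-33.373) [heading=252, draw]
  REPEAT 2 [
    -- iteration 1/2 --
    PD: pen down
    FD 10.9: (8.706,-33.373) -> (5.338,-43.74) [heading=252, draw]
    RT 144: heading 252 -> 108
    -- iteration 2/2 --
    PD: pen down
    FD 10.9: (5.338,-43.74) -> (1.97,-33.373) [heading=108, draw]
    RT 144: heading 108 -> 324
  ]
  -- iteration 4/4 --
  RT 120: heading 324 -> 204
  FD 10.7: (1.97,-33.373) -> (-7.805,-37.725) [heading=204, draw]
  REPEAT 2 [
    -- iteration 1/2 --
    PD: pen down
    FD 10.9: (-7.805,-37.725) -> (-17.763,-42.159) [heading=204, draw]
    RT 144: heading 204 -> 60
    -- iteration 2/2 --
    PD: pen down
    FD 10.9: (-17.763,-42.159) -> (-12.313,-32.719) [heading=60, draw]
    RT 144: heading 60 -> 276
  ]
]
FD 8.5: (-12.313,-32.719) -> (-11.424,-41.173) [heading=276, draw]
Final: pos=(-11.424,-41.173), heading=276, 13 segment(s) drawn

Segment endpoints: x in {-17.763, -12.313, -11.424, -7.805, 0, 1.97, 5.338, 8.706, 10.466, 11.17, 12.013, 16.52, 21.128, 21.97}, y in {-43.74, -42.159, -41.173, -37.725, -33.373, -33.373, -32.719, -27.63, -23.197, -18.191, -8.924, -4.491, -2.225, 0}
xmin=-17.763, ymin=-43.74, xmax=21.97, ymax=0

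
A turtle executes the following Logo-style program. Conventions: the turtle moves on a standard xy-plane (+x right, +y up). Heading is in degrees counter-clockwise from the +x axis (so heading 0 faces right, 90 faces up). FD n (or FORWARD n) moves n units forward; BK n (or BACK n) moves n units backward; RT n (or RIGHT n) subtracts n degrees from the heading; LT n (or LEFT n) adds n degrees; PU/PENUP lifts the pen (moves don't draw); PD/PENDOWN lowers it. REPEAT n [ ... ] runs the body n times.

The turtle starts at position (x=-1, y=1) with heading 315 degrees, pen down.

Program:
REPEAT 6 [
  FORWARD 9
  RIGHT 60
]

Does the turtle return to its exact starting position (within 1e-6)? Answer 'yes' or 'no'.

Executing turtle program step by step:
Start: pos=(-1,1), heading=315, pen down
REPEAT 6 [
  -- iteration 1/6 --
  FD 9: (-1,1) -> (5.364,-5.364) [heading=315, draw]
  RT 60: heading 315 -> 255
  -- iteration 2/6 --
  FD 9: (5.364,-5.364) -> (3.035,-14.057) [heading=255, draw]
  RT 60: heading 255 -> 195
  -- iteration 3/6 --
  FD 9: (3.035,-14.057) -> (-5.659,-16.387) [heading=195, draw]
  RT 60: heading 195 -> 135
  -- iteration 4/6 --
  FD 9: (-5.659,-16.387) -> (-12.023,-10.023) [heading=135, draw]
  RT 60: heading 135 -> 75
  -- iteration 5/6 --
  FD 9: (-12.023,-10.023) -> (-9.693,-1.329) [heading=75, draw]
  RT 60: heading 75 -> 15
  -- iteration 6/6 --
  FD 9: (-9.693,-1.329) -> (-1,1) [heading=15, draw]
  RT 60: heading 15 -> 315
]
Final: pos=(-1,1), heading=315, 6 segment(s) drawn

Start position: (-1, 1)
Final position: (-1, 1)
Distance = 0; < 1e-6 -> CLOSED

Answer: yes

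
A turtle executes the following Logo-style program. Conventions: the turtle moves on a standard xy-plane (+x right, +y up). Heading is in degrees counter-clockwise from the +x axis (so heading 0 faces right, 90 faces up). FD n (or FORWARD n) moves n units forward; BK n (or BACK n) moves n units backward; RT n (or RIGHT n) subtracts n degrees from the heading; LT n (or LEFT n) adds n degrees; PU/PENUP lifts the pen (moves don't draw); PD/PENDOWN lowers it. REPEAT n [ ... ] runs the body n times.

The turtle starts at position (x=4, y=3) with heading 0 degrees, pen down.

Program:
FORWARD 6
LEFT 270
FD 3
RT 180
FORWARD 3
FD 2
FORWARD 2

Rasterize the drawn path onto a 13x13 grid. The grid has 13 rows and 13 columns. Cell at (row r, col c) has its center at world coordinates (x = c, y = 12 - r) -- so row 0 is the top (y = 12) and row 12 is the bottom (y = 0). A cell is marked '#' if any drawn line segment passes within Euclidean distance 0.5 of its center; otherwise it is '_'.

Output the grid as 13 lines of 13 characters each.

Answer: _____________
_____________
_____________
_____________
_____________
__________#__
__________#__
__________#__
__________#__
____#######__
__________#__
__________#__
__________#__

Derivation:
Segment 0: (4,3) -> (10,3)
Segment 1: (10,3) -> (10,0)
Segment 2: (10,0) -> (10,3)
Segment 3: (10,3) -> (10,5)
Segment 4: (10,5) -> (10,7)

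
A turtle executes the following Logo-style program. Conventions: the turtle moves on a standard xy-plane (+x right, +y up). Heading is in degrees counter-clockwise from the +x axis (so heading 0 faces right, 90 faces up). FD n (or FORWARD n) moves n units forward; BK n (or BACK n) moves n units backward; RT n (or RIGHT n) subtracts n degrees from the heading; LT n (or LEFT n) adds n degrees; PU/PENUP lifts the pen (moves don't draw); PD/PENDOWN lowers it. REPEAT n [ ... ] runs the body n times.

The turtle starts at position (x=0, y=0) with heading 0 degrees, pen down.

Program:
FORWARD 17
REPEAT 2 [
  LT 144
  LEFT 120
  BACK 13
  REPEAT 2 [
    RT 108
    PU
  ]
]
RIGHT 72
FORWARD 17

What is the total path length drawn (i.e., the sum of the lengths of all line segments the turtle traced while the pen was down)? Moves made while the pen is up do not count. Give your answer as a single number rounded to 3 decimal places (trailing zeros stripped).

Answer: 30

Derivation:
Executing turtle program step by step:
Start: pos=(0,0), heading=0, pen down
FD 17: (0,0) -> (17,0) [heading=0, draw]
REPEAT 2 [
  -- iteration 1/2 --
  LT 144: heading 0 -> 144
  LT 120: heading 144 -> 264
  BK 13: (17,0) -> (18.359,12.929) [heading=264, draw]
  REPEAT 2 [
    -- iteration 1/2 --
    RT 108: heading 264 -> 156
    PU: pen up
    -- iteration 2/2 --
    RT 108: heading 156 -> 48
    PU: pen up
  ]
  -- iteration 2/2 --
  LT 144: heading 48 -> 192
  LT 120: heading 192 -> 312
  BK 13: (18.359,12.929) -> (9.66,22.59) [heading=312, move]
  REPEAT 2 [
    -- iteration 1/2 --
    RT 108: heading 312 -> 204
    PU: pen up
    -- iteration 2/2 --
    RT 108: heading 204 -> 96
    PU: pen up
  ]
]
RT 72: heading 96 -> 24
FD 17: (9.66,22.59) -> (25.19,29.504) [heading=24, move]
Final: pos=(25.19,29.504), heading=24, 2 segment(s) drawn

Segment lengths:
  seg 1: (0,0) -> (17,0), length = 17
  seg 2: (17,0) -> (18.359,12.929), length = 13
Total = 30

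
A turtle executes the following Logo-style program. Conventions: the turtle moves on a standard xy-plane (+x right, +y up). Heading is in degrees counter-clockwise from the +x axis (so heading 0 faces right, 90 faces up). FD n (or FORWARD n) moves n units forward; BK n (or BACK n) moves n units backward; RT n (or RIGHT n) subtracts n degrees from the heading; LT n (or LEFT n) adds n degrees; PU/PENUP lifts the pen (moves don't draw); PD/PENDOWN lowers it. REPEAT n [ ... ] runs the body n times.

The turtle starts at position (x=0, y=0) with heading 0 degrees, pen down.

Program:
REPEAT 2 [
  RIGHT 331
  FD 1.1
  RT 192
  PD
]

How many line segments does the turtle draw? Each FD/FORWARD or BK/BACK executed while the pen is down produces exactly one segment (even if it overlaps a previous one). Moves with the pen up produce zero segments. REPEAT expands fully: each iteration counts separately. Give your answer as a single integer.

Answer: 2

Derivation:
Executing turtle program step by step:
Start: pos=(0,0), heading=0, pen down
REPEAT 2 [
  -- iteration 1/2 --
  RT 331: heading 0 -> 29
  FD 1.1: (0,0) -> (0.962,0.533) [heading=29, draw]
  RT 192: heading 29 -> 197
  PD: pen down
  -- iteration 2/2 --
  RT 331: heading 197 -> 226
  FD 1.1: (0.962,0.533) -> (0.198,-0.258) [heading=226, draw]
  RT 192: heading 226 -> 34
  PD: pen down
]
Final: pos=(0.198,-0.258), heading=34, 2 segment(s) drawn
Segments drawn: 2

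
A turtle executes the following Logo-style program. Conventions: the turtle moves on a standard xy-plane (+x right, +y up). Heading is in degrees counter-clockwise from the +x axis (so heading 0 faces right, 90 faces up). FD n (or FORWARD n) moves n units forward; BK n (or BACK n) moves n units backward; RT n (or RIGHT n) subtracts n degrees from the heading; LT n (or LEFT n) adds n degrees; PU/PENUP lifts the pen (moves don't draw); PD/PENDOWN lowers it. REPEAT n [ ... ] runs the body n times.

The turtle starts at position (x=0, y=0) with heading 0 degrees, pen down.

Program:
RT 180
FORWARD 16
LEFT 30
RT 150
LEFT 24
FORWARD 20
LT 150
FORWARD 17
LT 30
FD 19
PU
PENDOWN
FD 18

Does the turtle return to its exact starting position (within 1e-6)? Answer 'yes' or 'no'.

Executing turtle program step by step:
Start: pos=(0,0), heading=0, pen down
RT 180: heading 0 -> 180
FD 16: (0,0) -> (-16,0) [heading=180, draw]
LT 30: heading 180 -> 210
RT 150: heading 210 -> 60
LT 24: heading 60 -> 84
FD 20: (-16,0) -> (-13.909,19.89) [heading=84, draw]
LT 150: heading 84 -> 234
FD 17: (-13.909,19.89) -> (-23.902,6.137) [heading=234, draw]
LT 30: heading 234 -> 264
FD 19: (-23.902,6.137) -> (-25.888,-12.759) [heading=264, draw]
PU: pen up
PD: pen down
FD 18: (-25.888,-12.759) -> (-27.769,-30.66) [heading=264, draw]
Final: pos=(-27.769,-30.66), heading=264, 5 segment(s) drawn

Start position: (0, 0)
Final position: (-27.769, -30.66)
Distance = 41.366; >= 1e-6 -> NOT closed

Answer: no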